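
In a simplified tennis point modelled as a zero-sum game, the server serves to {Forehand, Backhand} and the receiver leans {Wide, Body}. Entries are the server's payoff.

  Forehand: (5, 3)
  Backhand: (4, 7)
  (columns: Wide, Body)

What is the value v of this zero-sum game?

23/5

Row minima: Forehand → 3, Backhand → 4; maximin = 4.
Column maxima: Wide → 5, Body → 7; minimax = 5.
4 ≠ 5, so there is no saddle point; optimal play is mixed.
Let the server play Forehand with probability p. Expected payoff against Wide: 5p + 4(1−p) = p + 4; against Body: 3p + 7(1−p) = −4p + 7.
Setting these equal: p + 4 = −4p + 7 ⇒ 5p = 3 ⇒ p = 3/5, and the value is (1)·(3/5) + 4 = 23/5.
For the receiver: with q = P(Wide), equating Forehand's and Backhand's payoffs gives 2q + 3 = −3q + 7 ⇒ q = 4/5.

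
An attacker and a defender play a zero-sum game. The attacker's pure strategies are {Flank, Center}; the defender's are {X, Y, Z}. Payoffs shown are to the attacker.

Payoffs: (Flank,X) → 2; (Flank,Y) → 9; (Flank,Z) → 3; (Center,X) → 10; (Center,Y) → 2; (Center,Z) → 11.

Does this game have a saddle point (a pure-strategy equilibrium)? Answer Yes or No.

Row minima: Flank → 2, Center → 2; maximin = 2.
Column maxima: X → 10, Y → 9, Z → 11; minimax = 9.
2 ≠ 9, so no pure-strategy equilibrium exists.

No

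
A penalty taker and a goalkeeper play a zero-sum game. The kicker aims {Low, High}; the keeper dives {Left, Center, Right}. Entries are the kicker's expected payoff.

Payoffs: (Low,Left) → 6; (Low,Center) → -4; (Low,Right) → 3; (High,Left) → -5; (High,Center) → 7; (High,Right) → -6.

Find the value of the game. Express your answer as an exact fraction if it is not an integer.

-3/20

Row minima: Low → -4, High → -6; maximin = -4.
Column maxima: Left → 6, Center → 7, Right → 3; minimax = 3.
-4 ≠ 3, so there is no saddle point; optimal play is mixed.
Left is strictly dominated by Right (it gives the kicker strictly more in every row), so the keeper never plays it.
On the remaining 2×2 (Low, High vs Center, Right):
Let the kicker play Low with probability p. Expected payoff against Center: (-4)p + 7(1−p) = −11p + 7; against Right: 3p + (-6)(1−p) = 9p − 6.
Setting these equal: −11p + 7 = 9p − 6 ⇒ −20p = -13 ⇒ p = 13/20, and the value is (-11)·(13/20) + 7 = -3/20.
For the keeper: with q = P(Center), equating Low's and High's payoffs gives −7q + 3 = 13q − 6 ⇒ q = 9/20.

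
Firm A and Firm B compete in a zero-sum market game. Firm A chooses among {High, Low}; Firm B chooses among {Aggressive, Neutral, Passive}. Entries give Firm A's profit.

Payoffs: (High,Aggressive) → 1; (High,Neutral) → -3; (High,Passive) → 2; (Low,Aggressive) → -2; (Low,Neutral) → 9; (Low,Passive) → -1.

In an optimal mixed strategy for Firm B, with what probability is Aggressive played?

4/5

Row minima: High → -3, Low → -2; maximin = -2.
Column maxima: Aggressive → 1, Neutral → 9, Passive → 2; minimax = 1.
-2 ≠ 1, so there is no saddle point; optimal play is mixed.
Passive is strictly dominated by Aggressive (it gives Firm A strictly more in every row), so Firm B never plays it.
On the remaining 2×2 (High, Low vs Aggressive, Neutral):
Let Firm A play High with probability p. Expected payoff against Aggressive: 1p + (-2)(1−p) = 3p − 2; against Neutral: (-3)p + 9(1−p) = −12p + 9.
Setting these equal: 3p − 2 = −12p + 9 ⇒ 15p = 11 ⇒ p = 11/15, and the value is (3)·(11/15) − 2 = 1/5.
For Firm B: with q = P(Aggressive), equating High's and Low's payoffs gives 4q − 3 = −11q + 9 ⇒ q = 4/5.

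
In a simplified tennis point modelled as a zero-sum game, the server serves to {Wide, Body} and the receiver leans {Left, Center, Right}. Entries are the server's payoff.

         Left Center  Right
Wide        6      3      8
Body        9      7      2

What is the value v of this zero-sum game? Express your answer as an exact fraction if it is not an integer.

5

Row minima: Wide → 3, Body → 2; maximin = 3.
Column maxima: Left → 9, Center → 7, Right → 8; minimax = 7.
3 ≠ 7, so there is no saddle point; optimal play is mixed.
Left is strictly dominated by Center (it gives the server strictly more in every row), so the receiver never plays it.
On the remaining 2×2 (Wide, Body vs Center, Right):
Let the server play Wide with probability p. Expected payoff against Center: 3p + 7(1−p) = −4p + 7; against Right: 8p + 2(1−p) = 6p + 2.
Setting these equal: −4p + 7 = 6p + 2 ⇒ −10p = -5 ⇒ p = 1/2, and the value is (-4)·(1/2) + 7 = 5.
For the receiver: with q = P(Center), equating Wide's and Body's payoffs gives −5q + 8 = 5q + 2 ⇒ q = 3/5.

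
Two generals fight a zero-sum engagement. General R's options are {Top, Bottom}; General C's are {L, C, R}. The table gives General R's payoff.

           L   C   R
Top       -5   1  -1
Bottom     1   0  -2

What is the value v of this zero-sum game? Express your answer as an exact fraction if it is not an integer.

Row minima: Top → -5, Bottom → -2; maximin = -2.
Column maxima: L → 1, C → 1, R → -1; minimax = -1.
-2 ≠ -1, so there is no saddle point; optimal play is mixed.
C is strictly dominated by R (it gives General R strictly more in every row), so General C never plays it.
On the remaining 2×2 (Top, Bottom vs L, R):
Let General R play Top with probability p. Expected payoff against L: (-5)p + 1(1−p) = −6p + 1; against R: (-1)p + (-2)(1−p) = p − 2.
Setting these equal: −6p + 1 = p − 2 ⇒ −7p = -3 ⇒ p = 3/7, and the value is (-6)·(3/7) + 1 = -11/7.
For General C: with q = P(L), equating Top's and Bottom's payoffs gives −4q − 1 = 3q − 2 ⇒ q = 1/7.

-11/7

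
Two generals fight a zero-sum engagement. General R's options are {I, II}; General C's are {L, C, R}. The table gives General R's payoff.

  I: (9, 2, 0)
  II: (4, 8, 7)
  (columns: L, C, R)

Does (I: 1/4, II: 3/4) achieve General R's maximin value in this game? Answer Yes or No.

Against L this mix gives (1/4)·9 + (3/4)·4 = 21/4.
Against C this mix gives (1/4)·2 + (3/4)·8 = 13/2.
Against R this mix gives (1/4)·0 + (3/4)·7 = 21/4.
All of General C's active replies (L, R) yield 21/4, and no column does worse for General R. The mix makes General C indifferent and guarantees 21/4, so it is optimal.

Yes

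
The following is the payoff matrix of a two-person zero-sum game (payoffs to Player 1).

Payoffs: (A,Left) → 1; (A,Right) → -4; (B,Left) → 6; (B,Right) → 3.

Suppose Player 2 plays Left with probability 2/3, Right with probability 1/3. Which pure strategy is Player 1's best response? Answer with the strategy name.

Expected payoff of A: (2/3)·1 + (1/3)·(-4) = -2/3.
Expected payoff of B: (2/3)·6 + (1/3)·3 = 5.
The largest is 5, so Player 1's best response is B.

B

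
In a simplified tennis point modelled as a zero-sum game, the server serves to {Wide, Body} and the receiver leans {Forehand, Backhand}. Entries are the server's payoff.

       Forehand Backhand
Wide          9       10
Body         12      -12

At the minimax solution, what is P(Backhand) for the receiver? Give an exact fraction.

Row minima: Wide → 9, Body → -12; maximin = 9.
Column maxima: Forehand → 12, Backhand → 10; minimax = 10.
9 ≠ 10, so there is no saddle point; optimal play is mixed.
Let the server play Wide with probability p. Expected payoff against Forehand: 9p + 12(1−p) = −3p + 12; against Backhand: 10p + (-12)(1−p) = 22p − 12.
Setting these equal: −3p + 12 = 22p − 12 ⇒ −25p = -24 ⇒ p = 24/25, and the value is (-3)·(24/25) + 12 = 228/25.
For the receiver: with q = P(Forehand), equating Wide's and Body's payoffs gives −q + 10 = 24q − 12 ⇒ q = 22/25.

3/25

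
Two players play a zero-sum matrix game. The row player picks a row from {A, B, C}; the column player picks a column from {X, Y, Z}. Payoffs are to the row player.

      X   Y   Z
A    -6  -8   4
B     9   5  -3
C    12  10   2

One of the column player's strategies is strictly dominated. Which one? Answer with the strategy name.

Y holds the row player's payoff strictly below X in every row: -8 < -6, 5 < 9, 10 < 12.
So X is strictly dominated for the column player.

X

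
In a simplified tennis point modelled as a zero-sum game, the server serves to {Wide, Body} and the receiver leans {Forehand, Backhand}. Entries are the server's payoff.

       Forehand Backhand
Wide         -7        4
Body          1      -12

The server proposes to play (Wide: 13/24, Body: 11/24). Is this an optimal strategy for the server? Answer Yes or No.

Against Forehand this mix gives (13/24)·(-7) + (11/24)·1 = -10/3.
Against Backhand this mix gives (13/24)·4 + (11/24)·(-12) = -10/3.
All of the receiver's active replies (Forehand, Backhand) yield -10/3, and no column does worse for the server. The mix makes the receiver indifferent and guarantees -10/3, so it is optimal.

Yes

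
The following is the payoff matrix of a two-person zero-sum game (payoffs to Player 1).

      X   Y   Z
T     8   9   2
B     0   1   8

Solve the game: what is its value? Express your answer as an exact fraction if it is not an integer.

Row minima: T → 2, B → 0; maximin = 2.
Column maxima: X → 8, Y → 9, Z → 8; minimax = 8.
2 ≠ 8, so there is no saddle point; optimal play is mixed.
Y is strictly dominated by X (it gives Player 1 strictly more in every row), so Player 2 never plays it.
On the remaining 2×2 (T, B vs X, Z):
Let Player 1 play T with probability p. Expected payoff against X: 8p + 0(1−p) = 8p; against Z: 2p + 8(1−p) = −6p + 8.
Setting these equal: 8p = −6p + 8 ⇒ 14p = 8 ⇒ p = 4/7, and the value is (8)·(4/7) = 32/7.
For Player 2: with q = P(X), equating T's and B's payoffs gives 6q + 2 = −8q + 8 ⇒ q = 3/7.

32/7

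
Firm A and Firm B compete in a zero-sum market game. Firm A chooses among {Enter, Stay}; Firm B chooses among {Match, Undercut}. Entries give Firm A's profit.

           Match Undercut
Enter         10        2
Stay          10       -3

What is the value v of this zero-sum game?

Row minima: Enter → 2, Stay → -3; maximin = 2.
Column maxima: Match → 10, Undercut → 2; minimax = 2.
Since maximin = minimax = 2, there is a saddle point and the value is 2.

2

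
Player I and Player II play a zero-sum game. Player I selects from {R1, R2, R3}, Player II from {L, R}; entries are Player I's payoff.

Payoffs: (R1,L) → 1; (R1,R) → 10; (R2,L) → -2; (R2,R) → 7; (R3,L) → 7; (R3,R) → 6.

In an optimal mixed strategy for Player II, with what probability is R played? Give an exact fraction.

3/5

Row minima: R1 → 1, R2 → -2, R3 → 6; maximin = 6.
Column maxima: L → 7, R → 10; minimax = 7.
6 ≠ 7, so there is no saddle point; optimal play is mixed.
R2 is strictly dominated by R1, so Player I never plays it.
On the remaining 2×2 (R1, R3 vs L, R):
Let Player I play R1 with probability p. Expected payoff against L: 1p + 7(1−p) = −6p + 7; against R: 10p + 6(1−p) = 4p + 6.
Setting these equal: −6p + 7 = 4p + 6 ⇒ −10p = -1 ⇒ p = 1/10, and the value is (-6)·(1/10) + 7 = 32/5.
For Player II: with q = P(L), equating R1's and R3's payoffs gives −9q + 10 = q + 6 ⇒ q = 2/5.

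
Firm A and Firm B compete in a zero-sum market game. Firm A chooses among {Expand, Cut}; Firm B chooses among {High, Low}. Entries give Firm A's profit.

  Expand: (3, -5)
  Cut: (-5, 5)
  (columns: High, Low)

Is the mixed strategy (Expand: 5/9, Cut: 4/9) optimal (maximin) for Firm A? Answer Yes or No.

Against High this mix gives (5/9)·3 + (4/9)·(-5) = -5/9.
Against Low this mix gives (5/9)·(-5) + (4/9)·5 = -5/9.
All of Firm B's active replies (High, Low) yield -5/9, and no column does worse for Firm A. The mix makes Firm B indifferent and guarantees -5/9, so it is optimal.

Yes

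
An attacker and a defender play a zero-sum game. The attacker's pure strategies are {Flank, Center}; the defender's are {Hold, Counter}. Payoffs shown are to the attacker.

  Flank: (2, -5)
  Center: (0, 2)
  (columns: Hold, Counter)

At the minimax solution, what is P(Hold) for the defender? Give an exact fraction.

7/9

Row minima: Flank → -5, Center → 0; maximin = 0.
Column maxima: Hold → 2, Counter → 2; minimax = 2.
0 ≠ 2, so there is no saddle point; optimal play is mixed.
Let the attacker play Flank with probability p. Expected payoff against Hold: 2p + 0(1−p) = 2p; against Counter: (-5)p + 2(1−p) = −7p + 2.
Setting these equal: 2p = −7p + 2 ⇒ 9p = 2 ⇒ p = 2/9, and the value is (2)·(2/9) = 4/9.
For the defender: with q = P(Hold), equating Flank's and Center's payoffs gives 7q − 5 = −2q + 2 ⇒ q = 7/9.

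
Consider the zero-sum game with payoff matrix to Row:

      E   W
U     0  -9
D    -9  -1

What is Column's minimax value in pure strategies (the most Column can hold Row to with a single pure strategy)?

Column maxima: E → 0, W → -1.
The smallest of these is -1.

-1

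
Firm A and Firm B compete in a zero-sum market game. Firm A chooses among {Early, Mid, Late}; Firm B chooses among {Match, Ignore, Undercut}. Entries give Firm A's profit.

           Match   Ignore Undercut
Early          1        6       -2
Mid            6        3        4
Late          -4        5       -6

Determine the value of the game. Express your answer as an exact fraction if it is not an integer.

Row minima: Early → -2, Mid → 3, Late → -6; maximin = 3.
Column maxima: Match → 6, Ignore → 6, Undercut → 4; minimax = 4.
3 ≠ 4, so there is no saddle point; optimal play is mixed.
Late is strictly dominated by Early, so Firm A never plays it.
Match is strictly dominated by Undercut (it gives Firm A strictly more in every row), so Firm B never plays it.
On the remaining 2×2 (Early, Mid vs Ignore, Undercut):
Let Firm A play Early with probability p. Expected payoff against Ignore: 6p + 3(1−p) = 3p + 3; against Undercut: (-2)p + 4(1−p) = −6p + 4.
Setting these equal: 3p + 3 = −6p + 4 ⇒ 9p = 1 ⇒ p = 1/9, and the value is (3)·(1/9) + 3 = 10/3.
For Firm B: with q = P(Ignore), equating Early's and Mid's payoffs gives 8q − 2 = −q + 4 ⇒ q = 2/3.

10/3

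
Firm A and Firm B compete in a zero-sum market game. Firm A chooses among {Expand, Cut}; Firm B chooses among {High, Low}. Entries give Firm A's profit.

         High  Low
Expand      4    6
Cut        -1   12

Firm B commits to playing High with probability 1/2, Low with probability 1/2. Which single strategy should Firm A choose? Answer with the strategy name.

Expected payoff of Expand: (1/2)·4 + (1/2)·6 = 5.
Expected payoff of Cut: (1/2)·(-1) + (1/2)·12 = 11/2.
The largest is 11/2, so Firm A's best response is Cut.

Cut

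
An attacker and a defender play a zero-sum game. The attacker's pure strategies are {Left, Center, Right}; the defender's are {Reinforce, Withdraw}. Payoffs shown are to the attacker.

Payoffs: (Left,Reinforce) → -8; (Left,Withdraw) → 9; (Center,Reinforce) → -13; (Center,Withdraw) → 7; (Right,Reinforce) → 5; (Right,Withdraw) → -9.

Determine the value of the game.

-27/31

Row minima: Left → -8, Center → -13, Right → -9; maximin = -8.
Column maxima: Reinforce → 5, Withdraw → 9; minimax = 5.
-8 ≠ 5, so there is no saddle point; optimal play is mixed.
Center is strictly dominated by Left, so the attacker never plays it.
On the remaining 2×2 (Left, Right vs Reinforce, Withdraw):
Let the attacker play Left with probability p. Expected payoff against Reinforce: (-8)p + 5(1−p) = −13p + 5; against Withdraw: 9p + (-9)(1−p) = 18p − 9.
Setting these equal: −13p + 5 = 18p − 9 ⇒ −31p = -14 ⇒ p = 14/31, and the value is (-13)·(14/31) + 5 = -27/31.
For the defender: with q = P(Reinforce), equating Left's and Right's payoffs gives −17q + 9 = 14q − 9 ⇒ q = 18/31.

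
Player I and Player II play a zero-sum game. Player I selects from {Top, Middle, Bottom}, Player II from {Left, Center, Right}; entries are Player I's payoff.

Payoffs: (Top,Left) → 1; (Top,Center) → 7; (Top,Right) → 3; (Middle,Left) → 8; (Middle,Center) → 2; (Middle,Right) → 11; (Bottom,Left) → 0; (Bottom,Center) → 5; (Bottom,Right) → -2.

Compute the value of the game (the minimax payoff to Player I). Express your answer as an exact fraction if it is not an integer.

Row minima: Top → 1, Middle → 2, Bottom → -2; maximin = 2.
Column maxima: Left → 8, Center → 7, Right → 11; minimax = 7.
2 ≠ 7, so there is no saddle point; optimal play is mixed.
Bottom is strictly dominated by Top, so Player I never plays it.
With Bottom eliminated, Right is strictly dominated by Left (it gives Player I strictly more in every remaining row), so Player II never plays it.
On the remaining 2×2 (Top, Middle vs Left, Center):
Let Player I play Top with probability p. Expected payoff against Left: 1p + 8(1−p) = −7p + 8; against Center: 7p + 2(1−p) = 5p + 2.
Setting these equal: −7p + 8 = 5p + 2 ⇒ −12p = -6 ⇒ p = 1/2, and the value is (-7)·(1/2) + 8 = 9/2.
For Player II: with q = P(Left), equating Top's and Middle's payoffs gives −6q + 7 = 6q + 2 ⇒ q = 5/12.

9/2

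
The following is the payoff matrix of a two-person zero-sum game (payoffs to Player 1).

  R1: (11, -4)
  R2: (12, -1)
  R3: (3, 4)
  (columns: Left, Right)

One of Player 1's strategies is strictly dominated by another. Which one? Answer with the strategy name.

R2 gives a strictly higher payoff than R1 against every column: 12 > 11, -1 > -4.
So R1 is strictly dominated and Player 1 never plays it.

R1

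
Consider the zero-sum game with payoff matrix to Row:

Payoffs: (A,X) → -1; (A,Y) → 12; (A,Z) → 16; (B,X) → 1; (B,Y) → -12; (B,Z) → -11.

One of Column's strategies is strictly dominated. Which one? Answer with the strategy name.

Y holds Row's payoff strictly below Z in every row: 12 < 16, -12 < -11.
So Z is strictly dominated for Column.

Z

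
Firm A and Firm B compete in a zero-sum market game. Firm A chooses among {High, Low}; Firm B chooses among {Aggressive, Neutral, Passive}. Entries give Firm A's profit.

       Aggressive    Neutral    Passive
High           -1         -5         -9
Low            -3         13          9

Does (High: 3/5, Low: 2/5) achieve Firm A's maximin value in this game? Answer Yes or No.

Against Aggressive this mix gives (3/5)·(-1) + (2/5)·(-3) = -9/5.
Against Neutral this mix gives (3/5)·(-5) + (2/5)·13 = 11/5.
Against Passive this mix gives (3/5)·(-9) + (2/5)·9 = -9/5.
All of Firm B's active replies (Aggressive, Passive) yield -9/5, and no column does worse for Firm A. The mix makes Firm B indifferent and guarantees -9/5, so it is optimal.

Yes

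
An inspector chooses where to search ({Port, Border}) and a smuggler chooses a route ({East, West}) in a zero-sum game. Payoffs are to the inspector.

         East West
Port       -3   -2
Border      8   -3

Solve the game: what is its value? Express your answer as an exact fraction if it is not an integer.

Row minima: Port → -3, Border → -3; maximin = -3.
Column maxima: East → 8, West → -2; minimax = -2.
-3 ≠ -2, so there is no saddle point; optimal play is mixed.
Let the inspector play Port with probability p. Expected payoff against East: (-3)p + 8(1−p) = −11p + 8; against West: (-2)p + (-3)(1−p) = p − 3.
Setting these equal: −11p + 8 = p − 3 ⇒ −12p = -11 ⇒ p = 11/12, and the value is (-11)·(11/12) + 8 = -25/12.
For the smuggler: with q = P(East), equating Port's and Border's payoffs gives −q − 2 = 11q − 3 ⇒ q = 1/12.

-25/12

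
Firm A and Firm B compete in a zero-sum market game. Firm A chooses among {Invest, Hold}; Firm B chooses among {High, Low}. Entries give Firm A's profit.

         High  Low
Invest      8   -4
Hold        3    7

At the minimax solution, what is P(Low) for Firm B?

5/16

Row minima: Invest → -4, Hold → 3; maximin = 3.
Column maxima: High → 8, Low → 7; minimax = 7.
3 ≠ 7, so there is no saddle point; optimal play is mixed.
Let Firm A play Invest with probability p. Expected payoff against High: 8p + 3(1−p) = 5p + 3; against Low: (-4)p + 7(1−p) = −11p + 7.
Setting these equal: 5p + 3 = −11p + 7 ⇒ 16p = 4 ⇒ p = 1/4, and the value is (5)·(1/4) + 3 = 17/4.
For Firm B: with q = P(High), equating Invest's and Hold's payoffs gives 12q − 4 = −4q + 7 ⇒ q = 11/16.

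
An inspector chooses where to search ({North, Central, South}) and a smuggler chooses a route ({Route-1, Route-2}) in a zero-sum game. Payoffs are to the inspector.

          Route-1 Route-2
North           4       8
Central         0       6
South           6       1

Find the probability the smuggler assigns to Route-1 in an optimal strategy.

7/9

Row minima: North → 4, Central → 0, South → 1; maximin = 4.
Column maxima: Route-1 → 6, Route-2 → 8; minimax = 6.
4 ≠ 6, so there is no saddle point; optimal play is mixed.
Central is strictly dominated by North, so the inspector never plays it.
On the remaining 2×2 (North, South vs Route-1, Route-2):
Let the inspector play North with probability p. Expected payoff against Route-1: 4p + 6(1−p) = −2p + 6; against Route-2: 8p + 1(1−p) = 7p + 1.
Setting these equal: −2p + 6 = 7p + 1 ⇒ −9p = -5 ⇒ p = 5/9, and the value is (-2)·(5/9) + 6 = 44/9.
For the smuggler: with q = P(Route-1), equating North's and South's payoffs gives −4q + 8 = 5q + 1 ⇒ q = 7/9.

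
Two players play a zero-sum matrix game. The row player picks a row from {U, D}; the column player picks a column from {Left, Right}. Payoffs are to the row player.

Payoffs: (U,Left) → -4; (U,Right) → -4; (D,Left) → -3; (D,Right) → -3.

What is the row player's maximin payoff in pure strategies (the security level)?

-3

Row minima: U → -4, D → -3.
The best of these is -3.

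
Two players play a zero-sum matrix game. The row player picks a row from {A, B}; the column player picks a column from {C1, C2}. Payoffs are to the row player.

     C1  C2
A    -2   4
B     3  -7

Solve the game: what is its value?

Row minima: A → -2, B → -7; maximin = -2.
Column maxima: C1 → 3, C2 → 4; minimax = 3.
-2 ≠ 3, so there is no saddle point; optimal play is mixed.
Let the row player play A with probability p. Expected payoff against C1: (-2)p + 3(1−p) = −5p + 3; against C2: 4p + (-7)(1−p) = 11p − 7.
Setting these equal: −5p + 3 = 11p − 7 ⇒ −16p = -10 ⇒ p = 5/8, and the value is (-5)·(5/8) + 3 = -1/8.
For the column player: with q = P(C1), equating A's and B's payoffs gives −6q + 4 = 10q − 7 ⇒ q = 11/16.

-1/8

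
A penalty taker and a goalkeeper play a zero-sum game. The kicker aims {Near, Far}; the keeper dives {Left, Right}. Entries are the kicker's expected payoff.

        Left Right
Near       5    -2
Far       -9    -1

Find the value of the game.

Row minima: Near → -2, Far → -9; maximin = -2.
Column maxima: Left → 5, Right → -1; minimax = -1.
-2 ≠ -1, so there is no saddle point; optimal play is mixed.
Let the kicker play Near with probability p. Expected payoff against Left: 5p + (-9)(1−p) = 14p − 9; against Right: (-2)p + (-1)(1−p) = −p − 1.
Setting these equal: 14p − 9 = −p − 1 ⇒ 15p = 8 ⇒ p = 8/15, and the value is (14)·(8/15) − 9 = -23/15.
For the keeper: with q = P(Left), equating Near's and Far's payoffs gives 7q − 2 = −8q − 1 ⇒ q = 1/15.

-23/15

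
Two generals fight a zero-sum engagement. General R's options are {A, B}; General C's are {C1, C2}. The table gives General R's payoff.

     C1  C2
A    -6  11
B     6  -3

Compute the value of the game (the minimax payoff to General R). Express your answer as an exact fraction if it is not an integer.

24/13

Row minima: A → -6, B → -3; maximin = -3.
Column maxima: C1 → 6, C2 → 11; minimax = 6.
-3 ≠ 6, so there is no saddle point; optimal play is mixed.
Let General R play A with probability p. Expected payoff against C1: (-6)p + 6(1−p) = −12p + 6; against C2: 11p + (-3)(1−p) = 14p − 3.
Setting these equal: −12p + 6 = 14p − 3 ⇒ −26p = -9 ⇒ p = 9/26, and the value is (-12)·(9/26) + 6 = 24/13.
For General C: with q = P(C1), equating A's and B's payoffs gives −17q + 11 = 9q − 3 ⇒ q = 7/13.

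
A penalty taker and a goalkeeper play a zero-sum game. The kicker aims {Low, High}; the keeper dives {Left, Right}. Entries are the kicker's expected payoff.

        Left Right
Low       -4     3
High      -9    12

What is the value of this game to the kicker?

-4

Row minima: Low → -4, High → -9; maximin = -4.
Column maxima: Left → -4, Right → 12; minimax = -4.
Since maximin = minimax = -4, there is a saddle point and the value is -4.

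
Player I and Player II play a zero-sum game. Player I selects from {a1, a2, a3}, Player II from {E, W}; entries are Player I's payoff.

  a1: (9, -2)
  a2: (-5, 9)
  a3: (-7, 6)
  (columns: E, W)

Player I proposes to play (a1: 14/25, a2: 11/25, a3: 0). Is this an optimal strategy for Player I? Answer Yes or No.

Against E this mix gives (14/25)·9 + (11/25)·(-5) = 71/25.
Against W this mix gives (14/25)·(-2) + (11/25)·9 = 71/25.
All of Player II's active replies (E, W) yield 71/25, and no column does worse for Player I. The mix makes Player II indifferent and guarantees 71/25, so it is optimal.

Yes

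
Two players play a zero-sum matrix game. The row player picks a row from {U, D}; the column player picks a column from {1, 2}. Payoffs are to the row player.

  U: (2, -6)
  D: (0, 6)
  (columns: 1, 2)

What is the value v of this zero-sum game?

Row minima: U → -6, D → 0; maximin = 0.
Column maxima: 1 → 2, 2 → 6; minimax = 2.
0 ≠ 2, so there is no saddle point; optimal play is mixed.
Let the row player play U with probability p. Expected payoff against 1: 2p + 0(1−p) = 2p; against 2: (-6)p + 6(1−p) = −12p + 6.
Setting these equal: 2p = −12p + 6 ⇒ 14p = 6 ⇒ p = 3/7, and the value is (2)·(3/7) = 6/7.
For the column player: with q = P(1), equating U's and D's payoffs gives 8q − 6 = −6q + 6 ⇒ q = 6/7.

6/7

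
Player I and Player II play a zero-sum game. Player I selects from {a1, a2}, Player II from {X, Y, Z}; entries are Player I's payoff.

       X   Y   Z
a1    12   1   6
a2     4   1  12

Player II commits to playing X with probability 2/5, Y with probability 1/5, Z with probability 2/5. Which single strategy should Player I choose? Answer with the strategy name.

a1

Expected payoff of a1: (2/5)·12 + (1/5)·1 + (2/5)·6 = 37/5.
Expected payoff of a2: (2/5)·4 + (1/5)·1 + (2/5)·12 = 33/5.
The largest is 37/5, so Player I's best response is a1.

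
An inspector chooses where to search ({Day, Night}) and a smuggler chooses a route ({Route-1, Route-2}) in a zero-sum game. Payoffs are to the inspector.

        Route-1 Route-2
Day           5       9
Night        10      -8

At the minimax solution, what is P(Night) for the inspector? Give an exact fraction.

2/11

Row minima: Day → 5, Night → -8; maximin = 5.
Column maxima: Route-1 → 10, Route-2 → 9; minimax = 9.
5 ≠ 9, so there is no saddle point; optimal play is mixed.
Let the inspector play Day with probability p. Expected payoff against Route-1: 5p + 10(1−p) = −5p + 10; against Route-2: 9p + (-8)(1−p) = 17p − 8.
Setting these equal: −5p + 10 = 17p − 8 ⇒ −22p = -18 ⇒ p = 9/11, and the value is (-5)·(9/11) + 10 = 65/11.
For the smuggler: with q = P(Route-1), equating Day's and Night's payoffs gives −4q + 9 = 18q − 8 ⇒ q = 17/22.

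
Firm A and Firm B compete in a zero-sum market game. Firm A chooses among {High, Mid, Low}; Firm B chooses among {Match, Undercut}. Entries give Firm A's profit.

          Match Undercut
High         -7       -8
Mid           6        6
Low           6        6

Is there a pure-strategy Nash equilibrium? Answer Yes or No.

Row minima: High → -8, Mid → 6, Low → 6; maximin = 6.
Column maxima: Match → 6, Undercut → 6; minimax = 6.
maximin = minimax = 6, so a saddle point exists.

Yes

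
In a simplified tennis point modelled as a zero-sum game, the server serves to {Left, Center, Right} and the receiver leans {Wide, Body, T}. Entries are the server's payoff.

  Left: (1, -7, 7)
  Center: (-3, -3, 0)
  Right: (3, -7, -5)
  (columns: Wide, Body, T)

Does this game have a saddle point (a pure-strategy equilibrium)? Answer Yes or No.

Yes

Row minima: Left → -7, Center → -3, Right → -7; maximin = -3.
Column maxima: Wide → 3, Body → -3, T → 7; minimax = -3.
maximin = minimax = -3, so a saddle point exists.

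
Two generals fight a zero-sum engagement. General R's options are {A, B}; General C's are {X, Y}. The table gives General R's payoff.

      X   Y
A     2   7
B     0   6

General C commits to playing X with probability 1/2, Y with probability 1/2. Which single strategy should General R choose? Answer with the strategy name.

A

Expected payoff of A: (1/2)·2 + (1/2)·7 = 9/2.
Expected payoff of B: (1/2)·0 + (1/2)·6 = 3.
The largest is 9/2, so General R's best response is A.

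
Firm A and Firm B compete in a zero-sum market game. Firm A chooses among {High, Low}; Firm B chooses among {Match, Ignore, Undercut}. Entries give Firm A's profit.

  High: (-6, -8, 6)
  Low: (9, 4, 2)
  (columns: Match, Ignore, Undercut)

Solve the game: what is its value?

5/2

Row minima: High → -8, Low → 2; maximin = 2.
Column maxima: Match → 9, Ignore → 4, Undercut → 6; minimax = 4.
2 ≠ 4, so there is no saddle point; optimal play is mixed.
Match is strictly dominated by Ignore (it gives Firm A strictly more in every row), so Firm B never plays it.
On the remaining 2×2 (High, Low vs Ignore, Undercut):
Let Firm A play High with probability p. Expected payoff against Ignore: (-8)p + 4(1−p) = −12p + 4; against Undercut: 6p + 2(1−p) = 4p + 2.
Setting these equal: −12p + 4 = 4p + 2 ⇒ −16p = -2 ⇒ p = 1/8, and the value is (-12)·(1/8) + 4 = 5/2.
For Firm B: with q = P(Ignore), equating High's and Low's payoffs gives −14q + 6 = 2q + 2 ⇒ q = 1/4.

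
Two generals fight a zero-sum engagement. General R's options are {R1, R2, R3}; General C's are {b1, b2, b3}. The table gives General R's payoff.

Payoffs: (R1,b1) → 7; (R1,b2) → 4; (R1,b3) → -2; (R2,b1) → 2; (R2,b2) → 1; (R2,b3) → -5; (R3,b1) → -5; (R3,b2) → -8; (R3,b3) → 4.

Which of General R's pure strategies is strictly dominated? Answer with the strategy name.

R1 gives a strictly higher payoff than R2 against every column: 7 > 2, 4 > 1, -2 > -5.
So R2 is strictly dominated and General R never plays it.

R2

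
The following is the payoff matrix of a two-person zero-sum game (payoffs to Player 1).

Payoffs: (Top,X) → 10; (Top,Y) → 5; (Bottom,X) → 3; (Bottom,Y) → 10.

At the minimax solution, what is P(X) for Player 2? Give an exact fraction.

5/12

Row minima: Top → 5, Bottom → 3; maximin = 5.
Column maxima: X → 10, Y → 10; minimax = 10.
5 ≠ 10, so there is no saddle point; optimal play is mixed.
Let Player 1 play Top with probability p. Expected payoff against X: 10p + 3(1−p) = 7p + 3; against Y: 5p + 10(1−p) = −5p + 10.
Setting these equal: 7p + 3 = −5p + 10 ⇒ 12p = 7 ⇒ p = 7/12, and the value is (7)·(7/12) + 3 = 85/12.
For Player 2: with q = P(X), equating Top's and Bottom's payoffs gives 5q + 5 = −7q + 10 ⇒ q = 5/12.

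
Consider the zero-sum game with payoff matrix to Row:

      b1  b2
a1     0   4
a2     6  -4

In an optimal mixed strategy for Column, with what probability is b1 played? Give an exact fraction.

4/7

Row minima: a1 → 0, a2 → -4; maximin = 0.
Column maxima: b1 → 6, b2 → 4; minimax = 4.
0 ≠ 4, so there is no saddle point; optimal play is mixed.
Let Row play a1 with probability p. Expected payoff against b1: 0p + 6(1−p) = −6p + 6; against b2: 4p + (-4)(1−p) = 8p − 4.
Setting these equal: −6p + 6 = 8p − 4 ⇒ −14p = -10 ⇒ p = 5/7, and the value is (-6)·(5/7) + 6 = 12/7.
For Column: with q = P(b1), equating a1's and a2's payoffs gives −4q + 4 = 10q − 4 ⇒ q = 4/7.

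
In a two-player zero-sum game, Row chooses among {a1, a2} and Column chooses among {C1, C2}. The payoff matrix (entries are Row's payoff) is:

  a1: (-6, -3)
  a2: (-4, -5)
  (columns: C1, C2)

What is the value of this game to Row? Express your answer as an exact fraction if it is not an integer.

-9/2

Row minima: a1 → -6, a2 → -5; maximin = -5.
Column maxima: C1 → -4, C2 → -3; minimax = -4.
-5 ≠ -4, so there is no saddle point; optimal play is mixed.
Let Row play a1 with probability p. Expected payoff against C1: (-6)p + (-4)(1−p) = −2p − 4; against C2: (-3)p + (-5)(1−p) = 2p − 5.
Setting these equal: −2p − 4 = 2p − 5 ⇒ −4p = -1 ⇒ p = 1/4, and the value is (-2)·(1/4) − 4 = -9/2.
For Column: with q = P(C1), equating a1's and a2's payoffs gives −3q − 3 = q − 5 ⇒ q = 1/2.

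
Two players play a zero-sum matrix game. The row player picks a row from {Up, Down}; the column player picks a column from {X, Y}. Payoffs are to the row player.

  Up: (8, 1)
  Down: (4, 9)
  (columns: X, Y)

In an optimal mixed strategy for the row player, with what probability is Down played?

Row minima: Up → 1, Down → 4; maximin = 4.
Column maxima: X → 8, Y → 9; minimax = 8.
4 ≠ 8, so there is no saddle point; optimal play is mixed.
Let the row player play Up with probability p. Expected payoff against X: 8p + 4(1−p) = 4p + 4; against Y: 1p + 9(1−p) = −8p + 9.
Setting these equal: 4p + 4 = −8p + 9 ⇒ 12p = 5 ⇒ p = 5/12, and the value is (4)·(5/12) + 4 = 17/3.
For the column player: with q = P(X), equating Up's and Down's payoffs gives 7q + 1 = −5q + 9 ⇒ q = 2/3.

7/12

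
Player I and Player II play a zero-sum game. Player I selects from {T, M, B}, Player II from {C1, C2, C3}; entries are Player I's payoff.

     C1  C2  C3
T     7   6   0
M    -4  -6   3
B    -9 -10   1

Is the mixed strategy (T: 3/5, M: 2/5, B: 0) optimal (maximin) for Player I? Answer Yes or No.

Against C1 this mix gives (3/5)·7 + (2/5)·(-4) = 13/5.
Against C2 this mix gives (3/5)·6 + (2/5)·(-6) = 6/5.
Against C3 this mix gives (3/5)·0 + (2/5)·3 = 6/5.
All of Player II's active replies (C2, C3) yield 6/5, and no column does worse for Player I. The mix makes Player II indifferent and guarantees 6/5, so it is optimal.

Yes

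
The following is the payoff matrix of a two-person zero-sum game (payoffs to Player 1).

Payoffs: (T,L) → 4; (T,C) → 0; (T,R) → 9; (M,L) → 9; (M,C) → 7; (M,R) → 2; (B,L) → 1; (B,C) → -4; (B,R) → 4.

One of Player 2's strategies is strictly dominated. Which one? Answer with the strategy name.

L

C holds Player 1's payoff strictly below L in every row: 0 < 4, 7 < 9, -4 < 1.
So L is strictly dominated for Player 2.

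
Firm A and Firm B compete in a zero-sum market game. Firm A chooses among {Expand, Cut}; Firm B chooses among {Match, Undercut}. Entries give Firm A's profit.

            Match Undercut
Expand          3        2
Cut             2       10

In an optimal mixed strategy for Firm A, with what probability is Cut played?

1/9

Row minima: Expand → 2, Cut → 2; maximin = 2.
Column maxima: Match → 3, Undercut → 10; minimax = 3.
2 ≠ 3, so there is no saddle point; optimal play is mixed.
Let Firm A play Expand with probability p. Expected payoff against Match: 3p + 2(1−p) = p + 2; against Undercut: 2p + 10(1−p) = −8p + 10.
Setting these equal: p + 2 = −8p + 10 ⇒ 9p = 8 ⇒ p = 8/9, and the value is (1)·(8/9) + 2 = 26/9.
For Firm B: with q = P(Match), equating Expand's and Cut's payoffs gives q + 2 = −8q + 10 ⇒ q = 8/9.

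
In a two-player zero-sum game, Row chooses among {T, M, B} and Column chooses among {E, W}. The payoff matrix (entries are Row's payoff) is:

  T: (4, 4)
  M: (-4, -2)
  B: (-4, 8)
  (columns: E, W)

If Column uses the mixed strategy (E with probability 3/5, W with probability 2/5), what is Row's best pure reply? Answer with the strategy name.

T

Expected payoff of T: (3/5)·4 + (2/5)·4 = 4.
Expected payoff of M: (3/5)·(-4) + (2/5)·(-2) = -16/5.
Expected payoff of B: (3/5)·(-4) + (2/5)·8 = 4/5.
The largest is 4, so Row's best response is T.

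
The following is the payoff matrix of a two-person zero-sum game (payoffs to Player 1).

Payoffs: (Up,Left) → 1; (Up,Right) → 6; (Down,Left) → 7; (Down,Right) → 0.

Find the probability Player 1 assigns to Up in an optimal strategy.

7/12

Row minima: Up → 1, Down → 0; maximin = 1.
Column maxima: Left → 7, Right → 6; minimax = 6.
1 ≠ 6, so there is no saddle point; optimal play is mixed.
Let Player 1 play Up with probability p. Expected payoff against Left: 1p + 7(1−p) = −6p + 7; against Right: 6p + 0(1−p) = 6p.
Setting these equal: −6p + 7 = 6p ⇒ −12p = -7 ⇒ p = 7/12, and the value is (-6)·(7/12) + 7 = 7/2.
For Player 2: with q = P(Left), equating Up's and Down's payoffs gives −5q + 6 = 7q ⇒ q = 1/2.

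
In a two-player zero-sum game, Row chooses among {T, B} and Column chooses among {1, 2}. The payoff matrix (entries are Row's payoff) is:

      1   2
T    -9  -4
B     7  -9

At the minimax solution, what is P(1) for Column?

Row minima: T → -9, B → -9; maximin = -9.
Column maxima: 1 → 7, 2 → -4; minimax = -4.
-9 ≠ -4, so there is no saddle point; optimal play is mixed.
Let Row play T with probability p. Expected payoff against 1: (-9)p + 7(1−p) = −16p + 7; against 2: (-4)p + (-9)(1−p) = 5p − 9.
Setting these equal: −16p + 7 = 5p − 9 ⇒ −21p = -16 ⇒ p = 16/21, and the value is (-16)·(16/21) + 7 = -109/21.
For Column: with q = P(1), equating T's and B's payoffs gives −5q − 4 = 16q − 9 ⇒ q = 5/21.

5/21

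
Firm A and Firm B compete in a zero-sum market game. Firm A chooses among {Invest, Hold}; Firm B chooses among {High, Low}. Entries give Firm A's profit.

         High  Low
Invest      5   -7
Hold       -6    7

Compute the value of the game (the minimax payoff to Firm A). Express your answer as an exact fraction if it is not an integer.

-7/25

Row minima: Invest → -7, Hold → -6; maximin = -6.
Column maxima: High → 5, Low → 7; minimax = 5.
-6 ≠ 5, so there is no saddle point; optimal play is mixed.
Let Firm A play Invest with probability p. Expected payoff against High: 5p + (-6)(1−p) = 11p − 6; against Low: (-7)p + 7(1−p) = −14p + 7.
Setting these equal: 11p − 6 = −14p + 7 ⇒ 25p = 13 ⇒ p = 13/25, and the value is (11)·(13/25) − 6 = -7/25.
For Firm B: with q = P(High), equating Invest's and Hold's payoffs gives 12q − 7 = −13q + 7 ⇒ q = 14/25.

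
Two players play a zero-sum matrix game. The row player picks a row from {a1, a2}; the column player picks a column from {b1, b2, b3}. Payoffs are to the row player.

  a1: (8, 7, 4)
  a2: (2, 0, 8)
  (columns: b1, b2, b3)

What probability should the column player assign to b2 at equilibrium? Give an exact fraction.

Row minima: a1 → 4, a2 → 0; maximin = 4.
Column maxima: b1 → 8, b2 → 7, b3 → 8; minimax = 7.
4 ≠ 7, so there is no saddle point; optimal play is mixed.
b1 is strictly dominated by b2 (it gives the row player strictly more in every row), so the column player never plays it.
On the remaining 2×2 (a1, a2 vs b2, b3):
Let the row player play a1 with probability p. Expected payoff against b2: 7p + 0(1−p) = 7p; against b3: 4p + 8(1−p) = −4p + 8.
Setting these equal: 7p = −4p + 8 ⇒ 11p = 8 ⇒ p = 8/11, and the value is (7)·(8/11) = 56/11.
For the column player: with q = P(b2), equating a1's and a2's payoffs gives 3q + 4 = −8q + 8 ⇒ q = 4/11.

4/11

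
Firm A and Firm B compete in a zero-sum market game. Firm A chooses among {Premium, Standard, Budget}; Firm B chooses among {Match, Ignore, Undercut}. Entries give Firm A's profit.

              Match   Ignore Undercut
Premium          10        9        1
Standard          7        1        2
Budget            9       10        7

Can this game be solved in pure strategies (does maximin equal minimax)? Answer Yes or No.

Row minima: Premium → 1, Standard → 1, Budget → 7; maximin = 7.
Column maxima: Match → 10, Ignore → 10, Undercut → 7; minimax = 7.
maximin = minimax = 7, so a saddle point exists.

Yes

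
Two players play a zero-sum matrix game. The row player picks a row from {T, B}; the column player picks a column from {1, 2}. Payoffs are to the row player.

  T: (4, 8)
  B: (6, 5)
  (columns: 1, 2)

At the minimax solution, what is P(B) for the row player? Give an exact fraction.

4/5

Row minima: T → 4, B → 5; maximin = 5.
Column maxima: 1 → 6, 2 → 8; minimax = 6.
5 ≠ 6, so there is no saddle point; optimal play is mixed.
Let the row player play T with probability p. Expected payoff against 1: 4p + 6(1−p) = −2p + 6; against 2: 8p + 5(1−p) = 3p + 5.
Setting these equal: −2p + 6 = 3p + 5 ⇒ −5p = -1 ⇒ p = 1/5, and the value is (-2)·(1/5) + 6 = 28/5.
For the column player: with q = P(1), equating T's and B's payoffs gives −4q + 8 = q + 5 ⇒ q = 3/5.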